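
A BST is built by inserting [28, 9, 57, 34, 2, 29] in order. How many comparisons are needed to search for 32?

Search path for 32: 28 -> 57 -> 34 -> 29
Found: False
Comparisons: 4


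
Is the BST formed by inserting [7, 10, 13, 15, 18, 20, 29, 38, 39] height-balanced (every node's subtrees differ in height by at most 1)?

Tree (level-order array): [7, None, 10, None, 13, None, 15, None, 18, None, 20, None, 29, None, 38, None, 39]
Definition: a tree is height-balanced if, at every node, |h(left) - h(right)| <= 1 (empty subtree has height -1).
Bottom-up per-node check:
  node 39: h_left=-1, h_right=-1, diff=0 [OK], height=0
  node 38: h_left=-1, h_right=0, diff=1 [OK], height=1
  node 29: h_left=-1, h_right=1, diff=2 [FAIL (|-1-1|=2 > 1)], height=2
  node 20: h_left=-1, h_right=2, diff=3 [FAIL (|-1-2|=3 > 1)], height=3
  node 18: h_left=-1, h_right=3, diff=4 [FAIL (|-1-3|=4 > 1)], height=4
  node 15: h_left=-1, h_right=4, diff=5 [FAIL (|-1-4|=5 > 1)], height=5
  node 13: h_left=-1, h_right=5, diff=6 [FAIL (|-1-5|=6 > 1)], height=6
  node 10: h_left=-1, h_right=6, diff=7 [FAIL (|-1-6|=7 > 1)], height=7
  node 7: h_left=-1, h_right=7, diff=8 [FAIL (|-1-7|=8 > 1)], height=8
Node 29 violates the condition: |-1 - 1| = 2 > 1.
Result: Not balanced


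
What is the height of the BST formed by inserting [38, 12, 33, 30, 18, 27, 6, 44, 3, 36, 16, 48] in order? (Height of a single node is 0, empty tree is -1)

Insertion order: [38, 12, 33, 30, 18, 27, 6, 44, 3, 36, 16, 48]
Tree (level-order array): [38, 12, 44, 6, 33, None, 48, 3, None, 30, 36, None, None, None, None, 18, None, None, None, 16, 27]
Compute height bottom-up (empty subtree = -1):
  height(3) = 1 + max(-1, -1) = 0
  height(6) = 1 + max(0, -1) = 1
  height(16) = 1 + max(-1, -1) = 0
  height(27) = 1 + max(-1, -1) = 0
  height(18) = 1 + max(0, 0) = 1
  height(30) = 1 + max(1, -1) = 2
  height(36) = 1 + max(-1, -1) = 0
  height(33) = 1 + max(2, 0) = 3
  height(12) = 1 + max(1, 3) = 4
  height(48) = 1 + max(-1, -1) = 0
  height(44) = 1 + max(-1, 0) = 1
  height(38) = 1 + max(4, 1) = 5
Height = 5


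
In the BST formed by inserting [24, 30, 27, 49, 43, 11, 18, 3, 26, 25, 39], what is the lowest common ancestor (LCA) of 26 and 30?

Tree insertion order: [24, 30, 27, 49, 43, 11, 18, 3, 26, 25, 39]
Tree (level-order array): [24, 11, 30, 3, 18, 27, 49, None, None, None, None, 26, None, 43, None, 25, None, 39]
In a BST, the LCA of p=26, q=30 is the first node v on the
root-to-leaf path with p <= v <= q (go left if both < v, right if both > v).
Walk from root:
  at 24: both 26 and 30 > 24, go right
  at 30: 26 <= 30 <= 30, this is the LCA
LCA = 30


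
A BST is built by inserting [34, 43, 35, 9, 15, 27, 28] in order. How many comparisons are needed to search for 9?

Search path for 9: 34 -> 9
Found: True
Comparisons: 2


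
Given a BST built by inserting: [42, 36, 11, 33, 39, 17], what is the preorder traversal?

Tree insertion order: [42, 36, 11, 33, 39, 17]
Tree (level-order array): [42, 36, None, 11, 39, None, 33, None, None, 17]
Preorder traversal: [42, 36, 11, 33, 17, 39]


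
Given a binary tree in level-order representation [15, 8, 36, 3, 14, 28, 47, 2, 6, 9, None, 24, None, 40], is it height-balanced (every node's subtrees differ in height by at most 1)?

Tree (level-order array): [15, 8, 36, 3, 14, 28, 47, 2, 6, 9, None, 24, None, 40]
Definition: a tree is height-balanced if, at every node, |h(left) - h(right)| <= 1 (empty subtree has height -1).
Bottom-up per-node check:
  node 2: h_left=-1, h_right=-1, diff=0 [OK], height=0
  node 6: h_left=-1, h_right=-1, diff=0 [OK], height=0
  node 3: h_left=0, h_right=0, diff=0 [OK], height=1
  node 9: h_left=-1, h_right=-1, diff=0 [OK], height=0
  node 14: h_left=0, h_right=-1, diff=1 [OK], height=1
  node 8: h_left=1, h_right=1, diff=0 [OK], height=2
  node 24: h_left=-1, h_right=-1, diff=0 [OK], height=0
  node 28: h_left=0, h_right=-1, diff=1 [OK], height=1
  node 40: h_left=-1, h_right=-1, diff=0 [OK], height=0
  node 47: h_left=0, h_right=-1, diff=1 [OK], height=1
  node 36: h_left=1, h_right=1, diff=0 [OK], height=2
  node 15: h_left=2, h_right=2, diff=0 [OK], height=3
All nodes satisfy the balance condition.
Result: Balanced


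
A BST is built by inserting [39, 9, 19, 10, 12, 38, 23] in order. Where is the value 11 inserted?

Starting tree (level order): [39, 9, None, None, 19, 10, 38, None, 12, 23]
Insertion path: 39 -> 9 -> 19 -> 10 -> 12
Result: insert 11 as left child of 12
Final tree (level order): [39, 9, None, None, 19, 10, 38, None, 12, 23, None, 11]


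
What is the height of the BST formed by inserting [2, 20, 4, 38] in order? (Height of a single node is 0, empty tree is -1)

Insertion order: [2, 20, 4, 38]
Tree (level-order array): [2, None, 20, 4, 38]
Compute height bottom-up (empty subtree = -1):
  height(4) = 1 + max(-1, -1) = 0
  height(38) = 1 + max(-1, -1) = 0
  height(20) = 1 + max(0, 0) = 1
  height(2) = 1 + max(-1, 1) = 2
Height = 2


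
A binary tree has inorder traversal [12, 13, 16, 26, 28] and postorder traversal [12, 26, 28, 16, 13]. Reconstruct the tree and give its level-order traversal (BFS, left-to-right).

Inorder:   [12, 13, 16, 26, 28]
Postorder: [12, 26, 28, 16, 13]
Algorithm: postorder visits root last, so walk postorder right-to-left;
each value is the root of the current inorder slice — split it at that
value, recurse on the right subtree first, then the left.
Recursive splits:
  root=13; inorder splits into left=[12], right=[16, 26, 28]
  root=16; inorder splits into left=[], right=[26, 28]
  root=28; inorder splits into left=[26], right=[]
  root=26; inorder splits into left=[], right=[]
  root=12; inorder splits into left=[], right=[]
Reconstructed level-order: [13, 12, 16, 28, 26]


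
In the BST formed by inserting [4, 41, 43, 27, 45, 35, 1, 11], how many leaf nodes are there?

Tree built from: [4, 41, 43, 27, 45, 35, 1, 11]
Tree (level-order array): [4, 1, 41, None, None, 27, 43, 11, 35, None, 45]
Rule: A leaf has 0 children.
Per-node child counts:
  node 4: 2 child(ren)
  node 1: 0 child(ren)
  node 41: 2 child(ren)
  node 27: 2 child(ren)
  node 11: 0 child(ren)
  node 35: 0 child(ren)
  node 43: 1 child(ren)
  node 45: 0 child(ren)
Matching nodes: [1, 11, 35, 45]
Count of leaf nodes: 4


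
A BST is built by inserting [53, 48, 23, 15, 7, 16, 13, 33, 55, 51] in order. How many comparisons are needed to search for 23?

Search path for 23: 53 -> 48 -> 23
Found: True
Comparisons: 3


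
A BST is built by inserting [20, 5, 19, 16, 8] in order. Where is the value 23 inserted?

Starting tree (level order): [20, 5, None, None, 19, 16, None, 8]
Insertion path: 20
Result: insert 23 as right child of 20
Final tree (level order): [20, 5, 23, None, 19, None, None, 16, None, 8]


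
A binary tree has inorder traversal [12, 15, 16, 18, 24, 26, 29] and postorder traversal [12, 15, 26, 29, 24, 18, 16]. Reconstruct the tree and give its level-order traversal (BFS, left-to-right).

Inorder:   [12, 15, 16, 18, 24, 26, 29]
Postorder: [12, 15, 26, 29, 24, 18, 16]
Algorithm: postorder visits root last, so walk postorder right-to-left;
each value is the root of the current inorder slice — split it at that
value, recurse on the right subtree first, then the left.
Recursive splits:
  root=16; inorder splits into left=[12, 15], right=[18, 24, 26, 29]
  root=18; inorder splits into left=[], right=[24, 26, 29]
  root=24; inorder splits into left=[], right=[26, 29]
  root=29; inorder splits into left=[26], right=[]
  root=26; inorder splits into left=[], right=[]
  root=15; inorder splits into left=[12], right=[]
  root=12; inorder splits into left=[], right=[]
Reconstructed level-order: [16, 15, 18, 12, 24, 29, 26]


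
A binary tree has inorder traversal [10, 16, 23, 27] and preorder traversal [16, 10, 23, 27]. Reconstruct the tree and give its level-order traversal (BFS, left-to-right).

Inorder:  [10, 16, 23, 27]
Preorder: [16, 10, 23, 27]
Algorithm: preorder visits root first, so consume preorder in order;
for each root, split the current inorder slice at that value into
left-subtree inorder and right-subtree inorder, then recurse.
Recursive splits:
  root=16; inorder splits into left=[10], right=[23, 27]
  root=10; inorder splits into left=[], right=[]
  root=23; inorder splits into left=[], right=[27]
  root=27; inorder splits into left=[], right=[]
Reconstructed level-order: [16, 10, 23, 27]


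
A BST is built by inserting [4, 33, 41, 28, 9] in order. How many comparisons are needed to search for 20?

Search path for 20: 4 -> 33 -> 28 -> 9
Found: False
Comparisons: 4


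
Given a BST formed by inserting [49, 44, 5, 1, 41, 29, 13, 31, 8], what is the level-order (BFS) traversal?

Tree insertion order: [49, 44, 5, 1, 41, 29, 13, 31, 8]
Tree (level-order array): [49, 44, None, 5, None, 1, 41, None, None, 29, None, 13, 31, 8]
BFS from the root, enqueuing left then right child of each popped node:
  queue [49] -> pop 49, enqueue [44], visited so far: [49]
  queue [44] -> pop 44, enqueue [5], visited so far: [49, 44]
  queue [5] -> pop 5, enqueue [1, 41], visited so far: [49, 44, 5]
  queue [1, 41] -> pop 1, enqueue [none], visited so far: [49, 44, 5, 1]
  queue [41] -> pop 41, enqueue [29], visited so far: [49, 44, 5, 1, 41]
  queue [29] -> pop 29, enqueue [13, 31], visited so far: [49, 44, 5, 1, 41, 29]
  queue [13, 31] -> pop 13, enqueue [8], visited so far: [49, 44, 5, 1, 41, 29, 13]
  queue [31, 8] -> pop 31, enqueue [none], visited so far: [49, 44, 5, 1, 41, 29, 13, 31]
  queue [8] -> pop 8, enqueue [none], visited so far: [49, 44, 5, 1, 41, 29, 13, 31, 8]
Result: [49, 44, 5, 1, 41, 29, 13, 31, 8]


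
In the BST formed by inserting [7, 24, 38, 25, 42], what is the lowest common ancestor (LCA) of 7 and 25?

Tree insertion order: [7, 24, 38, 25, 42]
Tree (level-order array): [7, None, 24, None, 38, 25, 42]
In a BST, the LCA of p=7, q=25 is the first node v on the
root-to-leaf path with p <= v <= q (go left if both < v, right if both > v).
Walk from root:
  at 7: 7 <= 7 <= 25, this is the LCA
LCA = 7


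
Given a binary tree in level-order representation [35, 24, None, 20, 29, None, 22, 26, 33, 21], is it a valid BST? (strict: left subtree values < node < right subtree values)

Level-order array: [35, 24, None, 20, 29, None, 22, 26, 33, 21]
Validate using subtree bounds (lo, hi): at each node, require lo < value < hi,
then recurse left with hi=value and right with lo=value.
Preorder trace (stopping at first violation):
  at node 35 with bounds (-inf, +inf): OK
  at node 24 with bounds (-inf, 35): OK
  at node 20 with bounds (-inf, 24): OK
  at node 22 with bounds (20, 24): OK
  at node 21 with bounds (20, 22): OK
  at node 29 with bounds (24, 35): OK
  at node 26 with bounds (24, 29): OK
  at node 33 with bounds (29, 35): OK
No violation found at any node.
Result: Valid BST


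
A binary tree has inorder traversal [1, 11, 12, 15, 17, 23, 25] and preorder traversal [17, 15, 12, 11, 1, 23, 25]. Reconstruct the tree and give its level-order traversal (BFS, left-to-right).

Inorder:  [1, 11, 12, 15, 17, 23, 25]
Preorder: [17, 15, 12, 11, 1, 23, 25]
Algorithm: preorder visits root first, so consume preorder in order;
for each root, split the current inorder slice at that value into
left-subtree inorder and right-subtree inorder, then recurse.
Recursive splits:
  root=17; inorder splits into left=[1, 11, 12, 15], right=[23, 25]
  root=15; inorder splits into left=[1, 11, 12], right=[]
  root=12; inorder splits into left=[1, 11], right=[]
  root=11; inorder splits into left=[1], right=[]
  root=1; inorder splits into left=[], right=[]
  root=23; inorder splits into left=[], right=[25]
  root=25; inorder splits into left=[], right=[]
Reconstructed level-order: [17, 15, 23, 12, 25, 11, 1]


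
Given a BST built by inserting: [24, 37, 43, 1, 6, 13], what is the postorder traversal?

Tree insertion order: [24, 37, 43, 1, 6, 13]
Tree (level-order array): [24, 1, 37, None, 6, None, 43, None, 13]
Postorder traversal: [13, 6, 1, 43, 37, 24]


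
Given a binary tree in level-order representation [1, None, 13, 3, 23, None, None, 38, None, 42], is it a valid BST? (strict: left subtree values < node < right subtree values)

Level-order array: [1, None, 13, 3, 23, None, None, 38, None, 42]
Validate using subtree bounds (lo, hi): at each node, require lo < value < hi,
then recurse left with hi=value and right with lo=value.
Preorder trace (stopping at first violation):
  at node 1 with bounds (-inf, +inf): OK
  at node 13 with bounds (1, +inf): OK
  at node 3 with bounds (1, 13): OK
  at node 23 with bounds (13, +inf): OK
  at node 38 with bounds (13, 23): VIOLATION
Node 38 violates its bound: not (13 < 38 < 23).
Result: Not a valid BST


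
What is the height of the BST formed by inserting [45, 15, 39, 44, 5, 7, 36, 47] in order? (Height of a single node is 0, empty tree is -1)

Insertion order: [45, 15, 39, 44, 5, 7, 36, 47]
Tree (level-order array): [45, 15, 47, 5, 39, None, None, None, 7, 36, 44]
Compute height bottom-up (empty subtree = -1):
  height(7) = 1 + max(-1, -1) = 0
  height(5) = 1 + max(-1, 0) = 1
  height(36) = 1 + max(-1, -1) = 0
  height(44) = 1 + max(-1, -1) = 0
  height(39) = 1 + max(0, 0) = 1
  height(15) = 1 + max(1, 1) = 2
  height(47) = 1 + max(-1, -1) = 0
  height(45) = 1 + max(2, 0) = 3
Height = 3


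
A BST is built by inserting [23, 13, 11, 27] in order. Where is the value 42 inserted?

Starting tree (level order): [23, 13, 27, 11]
Insertion path: 23 -> 27
Result: insert 42 as right child of 27
Final tree (level order): [23, 13, 27, 11, None, None, 42]


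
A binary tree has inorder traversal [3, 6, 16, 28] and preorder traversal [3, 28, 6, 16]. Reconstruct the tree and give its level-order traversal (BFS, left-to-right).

Inorder:  [3, 6, 16, 28]
Preorder: [3, 28, 6, 16]
Algorithm: preorder visits root first, so consume preorder in order;
for each root, split the current inorder slice at that value into
left-subtree inorder and right-subtree inorder, then recurse.
Recursive splits:
  root=3; inorder splits into left=[], right=[6, 16, 28]
  root=28; inorder splits into left=[6, 16], right=[]
  root=6; inorder splits into left=[], right=[16]
  root=16; inorder splits into left=[], right=[]
Reconstructed level-order: [3, 28, 6, 16]


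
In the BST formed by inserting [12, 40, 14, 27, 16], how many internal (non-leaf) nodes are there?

Tree built from: [12, 40, 14, 27, 16]
Tree (level-order array): [12, None, 40, 14, None, None, 27, 16]
Rule: An internal node has at least one child.
Per-node child counts:
  node 12: 1 child(ren)
  node 40: 1 child(ren)
  node 14: 1 child(ren)
  node 27: 1 child(ren)
  node 16: 0 child(ren)
Matching nodes: [12, 40, 14, 27]
Count of internal (non-leaf) nodes: 4


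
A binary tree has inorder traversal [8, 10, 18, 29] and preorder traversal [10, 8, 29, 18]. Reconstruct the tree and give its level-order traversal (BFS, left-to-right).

Inorder:  [8, 10, 18, 29]
Preorder: [10, 8, 29, 18]
Algorithm: preorder visits root first, so consume preorder in order;
for each root, split the current inorder slice at that value into
left-subtree inorder and right-subtree inorder, then recurse.
Recursive splits:
  root=10; inorder splits into left=[8], right=[18, 29]
  root=8; inorder splits into left=[], right=[]
  root=29; inorder splits into left=[18], right=[]
  root=18; inorder splits into left=[], right=[]
Reconstructed level-order: [10, 8, 29, 18]


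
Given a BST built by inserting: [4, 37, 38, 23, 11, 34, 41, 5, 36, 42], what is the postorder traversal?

Tree insertion order: [4, 37, 38, 23, 11, 34, 41, 5, 36, 42]
Tree (level-order array): [4, None, 37, 23, 38, 11, 34, None, 41, 5, None, None, 36, None, 42]
Postorder traversal: [5, 11, 36, 34, 23, 42, 41, 38, 37, 4]


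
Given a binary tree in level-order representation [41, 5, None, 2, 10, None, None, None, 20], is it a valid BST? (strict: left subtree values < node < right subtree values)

Level-order array: [41, 5, None, 2, 10, None, None, None, 20]
Validate using subtree bounds (lo, hi): at each node, require lo < value < hi,
then recurse left with hi=value and right with lo=value.
Preorder trace (stopping at first violation):
  at node 41 with bounds (-inf, +inf): OK
  at node 5 with bounds (-inf, 41): OK
  at node 2 with bounds (-inf, 5): OK
  at node 10 with bounds (5, 41): OK
  at node 20 with bounds (10, 41): OK
No violation found at any node.
Result: Valid BST


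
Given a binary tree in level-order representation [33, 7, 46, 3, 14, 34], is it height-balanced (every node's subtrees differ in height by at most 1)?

Tree (level-order array): [33, 7, 46, 3, 14, 34]
Definition: a tree is height-balanced if, at every node, |h(left) - h(right)| <= 1 (empty subtree has height -1).
Bottom-up per-node check:
  node 3: h_left=-1, h_right=-1, diff=0 [OK], height=0
  node 14: h_left=-1, h_right=-1, diff=0 [OK], height=0
  node 7: h_left=0, h_right=0, diff=0 [OK], height=1
  node 34: h_left=-1, h_right=-1, diff=0 [OK], height=0
  node 46: h_left=0, h_right=-1, diff=1 [OK], height=1
  node 33: h_left=1, h_right=1, diff=0 [OK], height=2
All nodes satisfy the balance condition.
Result: Balanced


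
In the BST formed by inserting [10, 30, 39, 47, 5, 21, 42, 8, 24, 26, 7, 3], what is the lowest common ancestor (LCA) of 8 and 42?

Tree insertion order: [10, 30, 39, 47, 5, 21, 42, 8, 24, 26, 7, 3]
Tree (level-order array): [10, 5, 30, 3, 8, 21, 39, None, None, 7, None, None, 24, None, 47, None, None, None, 26, 42]
In a BST, the LCA of p=8, q=42 is the first node v on the
root-to-leaf path with p <= v <= q (go left if both < v, right if both > v).
Walk from root:
  at 10: 8 <= 10 <= 42, this is the LCA
LCA = 10


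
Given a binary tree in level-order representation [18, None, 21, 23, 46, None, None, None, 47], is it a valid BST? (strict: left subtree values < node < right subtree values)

Level-order array: [18, None, 21, 23, 46, None, None, None, 47]
Validate using subtree bounds (lo, hi): at each node, require lo < value < hi,
then recurse left with hi=value and right with lo=value.
Preorder trace (stopping at first violation):
  at node 18 with bounds (-inf, +inf): OK
  at node 21 with bounds (18, +inf): OK
  at node 23 with bounds (18, 21): VIOLATION
Node 23 violates its bound: not (18 < 23 < 21).
Result: Not a valid BST


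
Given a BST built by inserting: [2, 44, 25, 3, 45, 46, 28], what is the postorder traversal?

Tree insertion order: [2, 44, 25, 3, 45, 46, 28]
Tree (level-order array): [2, None, 44, 25, 45, 3, 28, None, 46]
Postorder traversal: [3, 28, 25, 46, 45, 44, 2]


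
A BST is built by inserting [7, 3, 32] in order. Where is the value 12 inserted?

Starting tree (level order): [7, 3, 32]
Insertion path: 7 -> 32
Result: insert 12 as left child of 32
Final tree (level order): [7, 3, 32, None, None, 12]


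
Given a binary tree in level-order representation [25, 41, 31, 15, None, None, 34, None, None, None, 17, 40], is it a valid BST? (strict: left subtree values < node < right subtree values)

Level-order array: [25, 41, 31, 15, None, None, 34, None, None, None, 17, 40]
Validate using subtree bounds (lo, hi): at each node, require lo < value < hi,
then recurse left with hi=value and right with lo=value.
Preorder trace (stopping at first violation):
  at node 25 with bounds (-inf, +inf): OK
  at node 41 with bounds (-inf, 25): VIOLATION
Node 41 violates its bound: not (-inf < 41 < 25).
Result: Not a valid BST


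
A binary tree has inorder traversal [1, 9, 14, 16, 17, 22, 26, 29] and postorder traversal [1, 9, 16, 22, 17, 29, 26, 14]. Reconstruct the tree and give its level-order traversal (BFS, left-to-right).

Inorder:   [1, 9, 14, 16, 17, 22, 26, 29]
Postorder: [1, 9, 16, 22, 17, 29, 26, 14]
Algorithm: postorder visits root last, so walk postorder right-to-left;
each value is the root of the current inorder slice — split it at that
value, recurse on the right subtree first, then the left.
Recursive splits:
  root=14; inorder splits into left=[1, 9], right=[16, 17, 22, 26, 29]
  root=26; inorder splits into left=[16, 17, 22], right=[29]
  root=29; inorder splits into left=[], right=[]
  root=17; inorder splits into left=[16], right=[22]
  root=22; inorder splits into left=[], right=[]
  root=16; inorder splits into left=[], right=[]
  root=9; inorder splits into left=[1], right=[]
  root=1; inorder splits into left=[], right=[]
Reconstructed level-order: [14, 9, 26, 1, 17, 29, 16, 22]


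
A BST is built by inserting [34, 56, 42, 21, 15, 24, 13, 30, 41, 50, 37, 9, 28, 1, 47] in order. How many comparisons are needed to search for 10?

Search path for 10: 34 -> 21 -> 15 -> 13 -> 9
Found: False
Comparisons: 5


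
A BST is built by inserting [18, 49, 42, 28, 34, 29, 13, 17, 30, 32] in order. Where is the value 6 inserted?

Starting tree (level order): [18, 13, 49, None, 17, 42, None, None, None, 28, None, None, 34, 29, None, None, 30, None, 32]
Insertion path: 18 -> 13
Result: insert 6 as left child of 13
Final tree (level order): [18, 13, 49, 6, 17, 42, None, None, None, None, None, 28, None, None, 34, 29, None, None, 30, None, 32]


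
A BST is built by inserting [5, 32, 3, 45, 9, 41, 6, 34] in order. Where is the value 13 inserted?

Starting tree (level order): [5, 3, 32, None, None, 9, 45, 6, None, 41, None, None, None, 34]
Insertion path: 5 -> 32 -> 9
Result: insert 13 as right child of 9
Final tree (level order): [5, 3, 32, None, None, 9, 45, 6, 13, 41, None, None, None, None, None, 34]


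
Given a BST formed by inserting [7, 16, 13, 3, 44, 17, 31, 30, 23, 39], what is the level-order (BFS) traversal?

Tree insertion order: [7, 16, 13, 3, 44, 17, 31, 30, 23, 39]
Tree (level-order array): [7, 3, 16, None, None, 13, 44, None, None, 17, None, None, 31, 30, 39, 23]
BFS from the root, enqueuing left then right child of each popped node:
  queue [7] -> pop 7, enqueue [3, 16], visited so far: [7]
  queue [3, 16] -> pop 3, enqueue [none], visited so far: [7, 3]
  queue [16] -> pop 16, enqueue [13, 44], visited so far: [7, 3, 16]
  queue [13, 44] -> pop 13, enqueue [none], visited so far: [7, 3, 16, 13]
  queue [44] -> pop 44, enqueue [17], visited so far: [7, 3, 16, 13, 44]
  queue [17] -> pop 17, enqueue [31], visited so far: [7, 3, 16, 13, 44, 17]
  queue [31] -> pop 31, enqueue [30, 39], visited so far: [7, 3, 16, 13, 44, 17, 31]
  queue [30, 39] -> pop 30, enqueue [23], visited so far: [7, 3, 16, 13, 44, 17, 31, 30]
  queue [39, 23] -> pop 39, enqueue [none], visited so far: [7, 3, 16, 13, 44, 17, 31, 30, 39]
  queue [23] -> pop 23, enqueue [none], visited so far: [7, 3, 16, 13, 44, 17, 31, 30, 39, 23]
Result: [7, 3, 16, 13, 44, 17, 31, 30, 39, 23]


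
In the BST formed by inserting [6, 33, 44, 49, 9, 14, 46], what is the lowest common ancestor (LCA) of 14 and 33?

Tree insertion order: [6, 33, 44, 49, 9, 14, 46]
Tree (level-order array): [6, None, 33, 9, 44, None, 14, None, 49, None, None, 46]
In a BST, the LCA of p=14, q=33 is the first node v on the
root-to-leaf path with p <= v <= q (go left if both < v, right if both > v).
Walk from root:
  at 6: both 14 and 33 > 6, go right
  at 33: 14 <= 33 <= 33, this is the LCA
LCA = 33


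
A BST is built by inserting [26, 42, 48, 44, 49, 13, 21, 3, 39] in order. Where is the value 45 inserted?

Starting tree (level order): [26, 13, 42, 3, 21, 39, 48, None, None, None, None, None, None, 44, 49]
Insertion path: 26 -> 42 -> 48 -> 44
Result: insert 45 as right child of 44
Final tree (level order): [26, 13, 42, 3, 21, 39, 48, None, None, None, None, None, None, 44, 49, None, 45]


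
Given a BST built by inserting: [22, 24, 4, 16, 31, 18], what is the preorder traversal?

Tree insertion order: [22, 24, 4, 16, 31, 18]
Tree (level-order array): [22, 4, 24, None, 16, None, 31, None, 18]
Preorder traversal: [22, 4, 16, 18, 24, 31]


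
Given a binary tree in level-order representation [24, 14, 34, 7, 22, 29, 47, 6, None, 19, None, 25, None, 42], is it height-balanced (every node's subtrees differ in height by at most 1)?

Tree (level-order array): [24, 14, 34, 7, 22, 29, 47, 6, None, 19, None, 25, None, 42]
Definition: a tree is height-balanced if, at every node, |h(left) - h(right)| <= 1 (empty subtree has height -1).
Bottom-up per-node check:
  node 6: h_left=-1, h_right=-1, diff=0 [OK], height=0
  node 7: h_left=0, h_right=-1, diff=1 [OK], height=1
  node 19: h_left=-1, h_right=-1, diff=0 [OK], height=0
  node 22: h_left=0, h_right=-1, diff=1 [OK], height=1
  node 14: h_left=1, h_right=1, diff=0 [OK], height=2
  node 25: h_left=-1, h_right=-1, diff=0 [OK], height=0
  node 29: h_left=0, h_right=-1, diff=1 [OK], height=1
  node 42: h_left=-1, h_right=-1, diff=0 [OK], height=0
  node 47: h_left=0, h_right=-1, diff=1 [OK], height=1
  node 34: h_left=1, h_right=1, diff=0 [OK], height=2
  node 24: h_left=2, h_right=2, diff=0 [OK], height=3
All nodes satisfy the balance condition.
Result: Balanced


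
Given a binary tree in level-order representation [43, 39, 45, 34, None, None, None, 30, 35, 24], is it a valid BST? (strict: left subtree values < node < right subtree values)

Level-order array: [43, 39, 45, 34, None, None, None, 30, 35, 24]
Validate using subtree bounds (lo, hi): at each node, require lo < value < hi,
then recurse left with hi=value and right with lo=value.
Preorder trace (stopping at first violation):
  at node 43 with bounds (-inf, +inf): OK
  at node 39 with bounds (-inf, 43): OK
  at node 34 with bounds (-inf, 39): OK
  at node 30 with bounds (-inf, 34): OK
  at node 24 with bounds (-inf, 30): OK
  at node 35 with bounds (34, 39): OK
  at node 45 with bounds (43, +inf): OK
No violation found at any node.
Result: Valid BST


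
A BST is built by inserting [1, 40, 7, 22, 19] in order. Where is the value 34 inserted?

Starting tree (level order): [1, None, 40, 7, None, None, 22, 19]
Insertion path: 1 -> 40 -> 7 -> 22
Result: insert 34 as right child of 22
Final tree (level order): [1, None, 40, 7, None, None, 22, 19, 34]


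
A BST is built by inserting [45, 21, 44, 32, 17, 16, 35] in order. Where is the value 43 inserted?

Starting tree (level order): [45, 21, None, 17, 44, 16, None, 32, None, None, None, None, 35]
Insertion path: 45 -> 21 -> 44 -> 32 -> 35
Result: insert 43 as right child of 35
Final tree (level order): [45, 21, None, 17, 44, 16, None, 32, None, None, None, None, 35, None, 43]


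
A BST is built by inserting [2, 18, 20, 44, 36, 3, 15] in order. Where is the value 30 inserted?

Starting tree (level order): [2, None, 18, 3, 20, None, 15, None, 44, None, None, 36]
Insertion path: 2 -> 18 -> 20 -> 44 -> 36
Result: insert 30 as left child of 36
Final tree (level order): [2, None, 18, 3, 20, None, 15, None, 44, None, None, 36, None, 30]


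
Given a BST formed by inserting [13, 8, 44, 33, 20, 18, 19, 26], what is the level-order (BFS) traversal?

Tree insertion order: [13, 8, 44, 33, 20, 18, 19, 26]
Tree (level-order array): [13, 8, 44, None, None, 33, None, 20, None, 18, 26, None, 19]
BFS from the root, enqueuing left then right child of each popped node:
  queue [13] -> pop 13, enqueue [8, 44], visited so far: [13]
  queue [8, 44] -> pop 8, enqueue [none], visited so far: [13, 8]
  queue [44] -> pop 44, enqueue [33], visited so far: [13, 8, 44]
  queue [33] -> pop 33, enqueue [20], visited so far: [13, 8, 44, 33]
  queue [20] -> pop 20, enqueue [18, 26], visited so far: [13, 8, 44, 33, 20]
  queue [18, 26] -> pop 18, enqueue [19], visited so far: [13, 8, 44, 33, 20, 18]
  queue [26, 19] -> pop 26, enqueue [none], visited so far: [13, 8, 44, 33, 20, 18, 26]
  queue [19] -> pop 19, enqueue [none], visited so far: [13, 8, 44, 33, 20, 18, 26, 19]
Result: [13, 8, 44, 33, 20, 18, 26, 19]


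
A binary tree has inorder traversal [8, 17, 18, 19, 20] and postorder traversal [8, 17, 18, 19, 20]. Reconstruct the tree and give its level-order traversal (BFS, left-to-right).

Inorder:   [8, 17, 18, 19, 20]
Postorder: [8, 17, 18, 19, 20]
Algorithm: postorder visits root last, so walk postorder right-to-left;
each value is the root of the current inorder slice — split it at that
value, recurse on the right subtree first, then the left.
Recursive splits:
  root=20; inorder splits into left=[8, 17, 18, 19], right=[]
  root=19; inorder splits into left=[8, 17, 18], right=[]
  root=18; inorder splits into left=[8, 17], right=[]
  root=17; inorder splits into left=[8], right=[]
  root=8; inorder splits into left=[], right=[]
Reconstructed level-order: [20, 19, 18, 17, 8]


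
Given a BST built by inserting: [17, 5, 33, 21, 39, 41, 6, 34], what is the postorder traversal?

Tree insertion order: [17, 5, 33, 21, 39, 41, 6, 34]
Tree (level-order array): [17, 5, 33, None, 6, 21, 39, None, None, None, None, 34, 41]
Postorder traversal: [6, 5, 21, 34, 41, 39, 33, 17]


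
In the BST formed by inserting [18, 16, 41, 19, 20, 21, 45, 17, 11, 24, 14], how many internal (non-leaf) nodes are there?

Tree built from: [18, 16, 41, 19, 20, 21, 45, 17, 11, 24, 14]
Tree (level-order array): [18, 16, 41, 11, 17, 19, 45, None, 14, None, None, None, 20, None, None, None, None, None, 21, None, 24]
Rule: An internal node has at least one child.
Per-node child counts:
  node 18: 2 child(ren)
  node 16: 2 child(ren)
  node 11: 1 child(ren)
  node 14: 0 child(ren)
  node 17: 0 child(ren)
  node 41: 2 child(ren)
  node 19: 1 child(ren)
  node 20: 1 child(ren)
  node 21: 1 child(ren)
  node 24: 0 child(ren)
  node 45: 0 child(ren)
Matching nodes: [18, 16, 11, 41, 19, 20, 21]
Count of internal (non-leaf) nodes: 7


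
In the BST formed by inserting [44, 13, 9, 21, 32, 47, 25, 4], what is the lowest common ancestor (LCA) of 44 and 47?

Tree insertion order: [44, 13, 9, 21, 32, 47, 25, 4]
Tree (level-order array): [44, 13, 47, 9, 21, None, None, 4, None, None, 32, None, None, 25]
In a BST, the LCA of p=44, q=47 is the first node v on the
root-to-leaf path with p <= v <= q (go left if both < v, right if both > v).
Walk from root:
  at 44: 44 <= 44 <= 47, this is the LCA
LCA = 44


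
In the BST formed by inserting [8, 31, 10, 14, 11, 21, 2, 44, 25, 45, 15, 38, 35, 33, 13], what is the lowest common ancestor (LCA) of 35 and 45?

Tree insertion order: [8, 31, 10, 14, 11, 21, 2, 44, 25, 45, 15, 38, 35, 33, 13]
Tree (level-order array): [8, 2, 31, None, None, 10, 44, None, 14, 38, 45, 11, 21, 35, None, None, None, None, 13, 15, 25, 33]
In a BST, the LCA of p=35, q=45 is the first node v on the
root-to-leaf path with p <= v <= q (go left if both < v, right if both > v).
Walk from root:
  at 8: both 35 and 45 > 8, go right
  at 31: both 35 and 45 > 31, go right
  at 44: 35 <= 44 <= 45, this is the LCA
LCA = 44


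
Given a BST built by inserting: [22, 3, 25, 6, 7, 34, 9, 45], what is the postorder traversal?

Tree insertion order: [22, 3, 25, 6, 7, 34, 9, 45]
Tree (level-order array): [22, 3, 25, None, 6, None, 34, None, 7, None, 45, None, 9]
Postorder traversal: [9, 7, 6, 3, 45, 34, 25, 22]


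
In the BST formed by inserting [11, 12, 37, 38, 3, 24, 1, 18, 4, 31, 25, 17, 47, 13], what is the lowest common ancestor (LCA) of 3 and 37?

Tree insertion order: [11, 12, 37, 38, 3, 24, 1, 18, 4, 31, 25, 17, 47, 13]
Tree (level-order array): [11, 3, 12, 1, 4, None, 37, None, None, None, None, 24, 38, 18, 31, None, 47, 17, None, 25, None, None, None, 13]
In a BST, the LCA of p=3, q=37 is the first node v on the
root-to-leaf path with p <= v <= q (go left if both < v, right if both > v).
Walk from root:
  at 11: 3 <= 11 <= 37, this is the LCA
LCA = 11


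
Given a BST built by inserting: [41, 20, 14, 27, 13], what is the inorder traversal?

Tree insertion order: [41, 20, 14, 27, 13]
Tree (level-order array): [41, 20, None, 14, 27, 13]
Inorder traversal: [13, 14, 20, 27, 41]


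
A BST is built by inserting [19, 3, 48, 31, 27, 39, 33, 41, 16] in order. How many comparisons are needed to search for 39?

Search path for 39: 19 -> 48 -> 31 -> 39
Found: True
Comparisons: 4


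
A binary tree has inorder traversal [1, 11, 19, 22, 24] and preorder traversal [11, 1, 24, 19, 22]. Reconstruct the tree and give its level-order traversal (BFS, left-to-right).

Inorder:  [1, 11, 19, 22, 24]
Preorder: [11, 1, 24, 19, 22]
Algorithm: preorder visits root first, so consume preorder in order;
for each root, split the current inorder slice at that value into
left-subtree inorder and right-subtree inorder, then recurse.
Recursive splits:
  root=11; inorder splits into left=[1], right=[19, 22, 24]
  root=1; inorder splits into left=[], right=[]
  root=24; inorder splits into left=[19, 22], right=[]
  root=19; inorder splits into left=[], right=[22]
  root=22; inorder splits into left=[], right=[]
Reconstructed level-order: [11, 1, 24, 19, 22]


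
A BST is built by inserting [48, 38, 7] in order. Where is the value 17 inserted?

Starting tree (level order): [48, 38, None, 7]
Insertion path: 48 -> 38 -> 7
Result: insert 17 as right child of 7
Final tree (level order): [48, 38, None, 7, None, None, 17]


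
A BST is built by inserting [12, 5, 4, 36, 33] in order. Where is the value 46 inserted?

Starting tree (level order): [12, 5, 36, 4, None, 33]
Insertion path: 12 -> 36
Result: insert 46 as right child of 36
Final tree (level order): [12, 5, 36, 4, None, 33, 46]


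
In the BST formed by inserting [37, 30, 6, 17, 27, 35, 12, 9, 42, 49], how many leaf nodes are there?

Tree built from: [37, 30, 6, 17, 27, 35, 12, 9, 42, 49]
Tree (level-order array): [37, 30, 42, 6, 35, None, 49, None, 17, None, None, None, None, 12, 27, 9]
Rule: A leaf has 0 children.
Per-node child counts:
  node 37: 2 child(ren)
  node 30: 2 child(ren)
  node 6: 1 child(ren)
  node 17: 2 child(ren)
  node 12: 1 child(ren)
  node 9: 0 child(ren)
  node 27: 0 child(ren)
  node 35: 0 child(ren)
  node 42: 1 child(ren)
  node 49: 0 child(ren)
Matching nodes: [9, 27, 35, 49]
Count of leaf nodes: 4


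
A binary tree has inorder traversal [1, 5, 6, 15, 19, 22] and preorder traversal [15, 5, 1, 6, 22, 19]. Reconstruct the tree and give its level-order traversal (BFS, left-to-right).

Inorder:  [1, 5, 6, 15, 19, 22]
Preorder: [15, 5, 1, 6, 22, 19]
Algorithm: preorder visits root first, so consume preorder in order;
for each root, split the current inorder slice at that value into
left-subtree inorder and right-subtree inorder, then recurse.
Recursive splits:
  root=15; inorder splits into left=[1, 5, 6], right=[19, 22]
  root=5; inorder splits into left=[1], right=[6]
  root=1; inorder splits into left=[], right=[]
  root=6; inorder splits into left=[], right=[]
  root=22; inorder splits into left=[19], right=[]
  root=19; inorder splits into left=[], right=[]
Reconstructed level-order: [15, 5, 22, 1, 6, 19]


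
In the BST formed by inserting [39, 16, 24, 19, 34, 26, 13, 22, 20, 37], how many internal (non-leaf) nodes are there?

Tree built from: [39, 16, 24, 19, 34, 26, 13, 22, 20, 37]
Tree (level-order array): [39, 16, None, 13, 24, None, None, 19, 34, None, 22, 26, 37, 20]
Rule: An internal node has at least one child.
Per-node child counts:
  node 39: 1 child(ren)
  node 16: 2 child(ren)
  node 13: 0 child(ren)
  node 24: 2 child(ren)
  node 19: 1 child(ren)
  node 22: 1 child(ren)
  node 20: 0 child(ren)
  node 34: 2 child(ren)
  node 26: 0 child(ren)
  node 37: 0 child(ren)
Matching nodes: [39, 16, 24, 19, 22, 34]
Count of internal (non-leaf) nodes: 6


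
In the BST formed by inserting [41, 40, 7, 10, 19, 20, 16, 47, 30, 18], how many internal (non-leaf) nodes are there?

Tree built from: [41, 40, 7, 10, 19, 20, 16, 47, 30, 18]
Tree (level-order array): [41, 40, 47, 7, None, None, None, None, 10, None, 19, 16, 20, None, 18, None, 30]
Rule: An internal node has at least one child.
Per-node child counts:
  node 41: 2 child(ren)
  node 40: 1 child(ren)
  node 7: 1 child(ren)
  node 10: 1 child(ren)
  node 19: 2 child(ren)
  node 16: 1 child(ren)
  node 18: 0 child(ren)
  node 20: 1 child(ren)
  node 30: 0 child(ren)
  node 47: 0 child(ren)
Matching nodes: [41, 40, 7, 10, 19, 16, 20]
Count of internal (non-leaf) nodes: 7


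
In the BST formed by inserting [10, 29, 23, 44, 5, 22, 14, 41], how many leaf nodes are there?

Tree built from: [10, 29, 23, 44, 5, 22, 14, 41]
Tree (level-order array): [10, 5, 29, None, None, 23, 44, 22, None, 41, None, 14]
Rule: A leaf has 0 children.
Per-node child counts:
  node 10: 2 child(ren)
  node 5: 0 child(ren)
  node 29: 2 child(ren)
  node 23: 1 child(ren)
  node 22: 1 child(ren)
  node 14: 0 child(ren)
  node 44: 1 child(ren)
  node 41: 0 child(ren)
Matching nodes: [5, 14, 41]
Count of leaf nodes: 3


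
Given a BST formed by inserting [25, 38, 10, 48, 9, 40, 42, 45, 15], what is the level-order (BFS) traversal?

Tree insertion order: [25, 38, 10, 48, 9, 40, 42, 45, 15]
Tree (level-order array): [25, 10, 38, 9, 15, None, 48, None, None, None, None, 40, None, None, 42, None, 45]
BFS from the root, enqueuing left then right child of each popped node:
  queue [25] -> pop 25, enqueue [10, 38], visited so far: [25]
  queue [10, 38] -> pop 10, enqueue [9, 15], visited so far: [25, 10]
  queue [38, 9, 15] -> pop 38, enqueue [48], visited so far: [25, 10, 38]
  queue [9, 15, 48] -> pop 9, enqueue [none], visited so far: [25, 10, 38, 9]
  queue [15, 48] -> pop 15, enqueue [none], visited so far: [25, 10, 38, 9, 15]
  queue [48] -> pop 48, enqueue [40], visited so far: [25, 10, 38, 9, 15, 48]
  queue [40] -> pop 40, enqueue [42], visited so far: [25, 10, 38, 9, 15, 48, 40]
  queue [42] -> pop 42, enqueue [45], visited so far: [25, 10, 38, 9, 15, 48, 40, 42]
  queue [45] -> pop 45, enqueue [none], visited so far: [25, 10, 38, 9, 15, 48, 40, 42, 45]
Result: [25, 10, 38, 9, 15, 48, 40, 42, 45]


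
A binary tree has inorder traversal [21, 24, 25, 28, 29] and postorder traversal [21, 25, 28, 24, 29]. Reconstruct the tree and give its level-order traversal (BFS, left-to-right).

Inorder:   [21, 24, 25, 28, 29]
Postorder: [21, 25, 28, 24, 29]
Algorithm: postorder visits root last, so walk postorder right-to-left;
each value is the root of the current inorder slice — split it at that
value, recurse on the right subtree first, then the left.
Recursive splits:
  root=29; inorder splits into left=[21, 24, 25, 28], right=[]
  root=24; inorder splits into left=[21], right=[25, 28]
  root=28; inorder splits into left=[25], right=[]
  root=25; inorder splits into left=[], right=[]
  root=21; inorder splits into left=[], right=[]
Reconstructed level-order: [29, 24, 21, 28, 25]


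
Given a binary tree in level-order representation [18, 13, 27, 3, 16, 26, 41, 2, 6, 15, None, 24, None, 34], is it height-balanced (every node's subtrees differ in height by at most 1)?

Tree (level-order array): [18, 13, 27, 3, 16, 26, 41, 2, 6, 15, None, 24, None, 34]
Definition: a tree is height-balanced if, at every node, |h(left) - h(right)| <= 1 (empty subtree has height -1).
Bottom-up per-node check:
  node 2: h_left=-1, h_right=-1, diff=0 [OK], height=0
  node 6: h_left=-1, h_right=-1, diff=0 [OK], height=0
  node 3: h_left=0, h_right=0, diff=0 [OK], height=1
  node 15: h_left=-1, h_right=-1, diff=0 [OK], height=0
  node 16: h_left=0, h_right=-1, diff=1 [OK], height=1
  node 13: h_left=1, h_right=1, diff=0 [OK], height=2
  node 24: h_left=-1, h_right=-1, diff=0 [OK], height=0
  node 26: h_left=0, h_right=-1, diff=1 [OK], height=1
  node 34: h_left=-1, h_right=-1, diff=0 [OK], height=0
  node 41: h_left=0, h_right=-1, diff=1 [OK], height=1
  node 27: h_left=1, h_right=1, diff=0 [OK], height=2
  node 18: h_left=2, h_right=2, diff=0 [OK], height=3
All nodes satisfy the balance condition.
Result: Balanced


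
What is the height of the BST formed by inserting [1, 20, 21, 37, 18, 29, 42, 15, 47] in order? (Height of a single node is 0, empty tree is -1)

Insertion order: [1, 20, 21, 37, 18, 29, 42, 15, 47]
Tree (level-order array): [1, None, 20, 18, 21, 15, None, None, 37, None, None, 29, 42, None, None, None, 47]
Compute height bottom-up (empty subtree = -1):
  height(15) = 1 + max(-1, -1) = 0
  height(18) = 1 + max(0, -1) = 1
  height(29) = 1 + max(-1, -1) = 0
  height(47) = 1 + max(-1, -1) = 0
  height(42) = 1 + max(-1, 0) = 1
  height(37) = 1 + max(0, 1) = 2
  height(21) = 1 + max(-1, 2) = 3
  height(20) = 1 + max(1, 3) = 4
  height(1) = 1 + max(-1, 4) = 5
Height = 5
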